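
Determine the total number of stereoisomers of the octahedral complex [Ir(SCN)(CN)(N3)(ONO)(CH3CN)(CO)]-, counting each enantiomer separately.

30

The six octahedral sites form three mutually perpendicular trans pairs.
Placing the ligands in turn and identifying arrangements related by rotation or reflection leaves 15 distinct geometric isomers.
Of these, 15 lack any improper symmetry element and so occur as enantiomeric pairs, giving 15 + 15 = 30 stereoisomers in total.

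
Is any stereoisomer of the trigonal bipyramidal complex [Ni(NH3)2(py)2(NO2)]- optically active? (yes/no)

A trigonal bipyramid has two axial and three equatorial sites, which are chemically inequivalent.
Systematic enumeration (placing each ligand type in turn and discarding arrangements equivalent by rotation or reflection) gives 5 geometric isomers.
One of these lacks any improper symmetry element and so occurs as an enantiomeric pair, giving 5 + 1 = 6 stereoisomers in total.

yes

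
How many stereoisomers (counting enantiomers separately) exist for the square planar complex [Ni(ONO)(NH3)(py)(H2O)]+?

3

In a square planar complex each vertex has one trans partner and two cis neighbours.
The distinct arrangements are (3 in all): (H2O/ONO trans, NH3/py trans); (H2O/py trans, NH3/ONO trans); (H2O/NH3 trans, ONO/py trans).
Each arrangement has an internal mirror plane or centre of symmetry, so none is chiral.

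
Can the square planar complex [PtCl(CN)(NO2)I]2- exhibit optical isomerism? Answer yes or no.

The distinct arrangements are (3 in all): (CN/I trans, Cl/NO2 trans); (CN/NO2 trans, Cl/I trans); (CN/Cl trans, I/NO2 trans).
Each arrangement has an internal mirror plane or centre of symmetry, so none is chiral.

no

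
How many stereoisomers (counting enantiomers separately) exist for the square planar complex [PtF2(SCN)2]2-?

2

In a square planar complex each vertex has one trans partner and two cis neighbours.
Working through the distinct placements yields 2 geometric isomers: F cis; F trans.
Each arrangement has an internal mirror plane or centre of symmetry, so none is chiral.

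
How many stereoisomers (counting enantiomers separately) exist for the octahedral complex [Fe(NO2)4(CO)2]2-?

There are 2 geometric isomers: CO trans; CO cis.
Each arrangement has an internal mirror plane or centre of symmetry, so none is chiral.

2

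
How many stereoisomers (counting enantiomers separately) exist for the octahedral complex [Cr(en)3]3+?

The six octahedral sites form three mutually perpendicular trans pairs.
Each en is bidentate and must span two cis positions.
Only one geometric arrangement is possible; it has no improper symmetry element, so it exists as a pair of enantiomers (2 stereoisomers).

2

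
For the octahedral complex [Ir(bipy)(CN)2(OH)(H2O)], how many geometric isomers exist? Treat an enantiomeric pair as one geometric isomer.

An octahedron has six vertices in three trans pairs; every non-trans pair is cis.
Each bipy is bidentate and must span two cis positions.
Working through the distinct placements yields 4 geometric isomers: CN trans; CN cis (3 arrangements, 2 chiral).

4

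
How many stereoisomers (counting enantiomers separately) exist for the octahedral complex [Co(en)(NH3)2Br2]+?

An octahedron has six vertices in three trans pairs; every non-trans pair is cis.
Each en is bidentate and must span two cis positions.
There are 3 geometric isomers: NH3 cis, Br trans; NH3 cis, Br cis (chiral); NH3 trans, Br cis.
One of these lacks any improper symmetry element and so occurs as an enantiomeric pair, giving 3 + 1 = 4 stereoisomers in total.

4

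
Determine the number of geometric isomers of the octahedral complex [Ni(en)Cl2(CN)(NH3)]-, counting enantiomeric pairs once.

4

An octahedron has six vertices in three trans pairs; every non-trans pair is cis.
Each en is bidentate and must span two cis positions.
Working through the distinct placements yields 4 geometric isomers: Cl cis (3 arrangements, 2 chiral); Cl trans.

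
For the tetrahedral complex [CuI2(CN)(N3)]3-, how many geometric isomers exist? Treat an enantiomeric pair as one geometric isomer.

All four vertices of a tetrahedron are equivalent and mutually adjacent, so cis/trans isomerism cannot arise.
Only one geometric arrangement is possible.

1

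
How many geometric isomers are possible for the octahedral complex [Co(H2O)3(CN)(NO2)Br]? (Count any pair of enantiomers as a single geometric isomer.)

4

The six octahedral sites form three mutually perpendicular trans pairs.
Systematic placement gives 4 geometric isomers: H2O mer (3 arrangements); H2O fac (chiral).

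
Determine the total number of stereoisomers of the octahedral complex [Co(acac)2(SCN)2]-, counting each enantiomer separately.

In an octahedral complex each vertex has one trans partner and four cis neighbours.
Each acac is bidentate and must span two cis positions.
Systematic placement gives 2 geometric isomers: SCN trans; SCN cis (chiral).
One of these lacks any improper symmetry element and so occurs as an enantiomeric pair, giving 2 + 1 = 3 stereoisomers in total.

3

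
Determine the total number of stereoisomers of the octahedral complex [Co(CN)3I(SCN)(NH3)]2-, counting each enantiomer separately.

5

The six octahedral sites form three mutually perpendicular trans pairs.
There are 4 geometric isomers: CN mer (3 arrangements); CN fac (chiral).
One of these lacks any improper symmetry element and so occurs as an enantiomeric pair, giving 4 + 1 = 5 stereoisomers in total.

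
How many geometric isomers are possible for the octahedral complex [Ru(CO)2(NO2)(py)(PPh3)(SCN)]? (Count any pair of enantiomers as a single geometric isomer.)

An octahedron has six vertices in three trans pairs; every non-trans pair is cis.
Exhaustive case analysis gives 9 geometric isomers.

9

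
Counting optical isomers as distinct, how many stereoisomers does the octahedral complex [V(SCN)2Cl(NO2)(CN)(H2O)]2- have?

15

An octahedron has six vertices in three trans pairs; every non-trans pair is cis.
Systematic enumeration (placing each ligand type in turn and discarding arrangements equivalent by rotation or reflection) gives 9 geometric isomers.
Of these, 6 lack any improper symmetry element and so occur as enantiomeric pairs, giving 9 + 6 = 15 stereoisomers in total.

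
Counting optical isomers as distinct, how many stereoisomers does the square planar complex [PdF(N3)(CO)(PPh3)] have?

3

In a square planar complex each vertex has one trans partner and two cis neighbours.
There are 3 geometric isomers: (CO/N3 trans, F/PPh3 trans); (CO/PPh3 trans, F/N3 trans); (CO/F trans, N3/PPh3 trans).
Each arrangement has an internal mirror plane or centre of symmetry, so none is chiral.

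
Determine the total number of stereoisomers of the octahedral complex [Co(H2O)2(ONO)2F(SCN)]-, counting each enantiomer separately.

8

An octahedron has six vertices in three trans pairs; every non-trans pair is cis.
Systematic placement gives 6 geometric isomers: H2O cis, ONO cis (3 arrangements, 2 chiral); H2O cis, ONO trans; H2O trans, ONO cis; H2O trans, ONO trans.
Of these, 2 lack any improper symmetry element and so occur as enantiomeric pairs, giving 6 + 2 = 8 stereoisomers in total.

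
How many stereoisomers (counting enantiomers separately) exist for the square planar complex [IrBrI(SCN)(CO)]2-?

3

Systematic placement gives 3 geometric isomers: (Br/I trans, CO/SCN trans); (Br/SCN trans, CO/I trans); (Br/CO trans, I/SCN trans).
Each arrangement has an internal mirror plane or centre of symmetry, so none is chiral.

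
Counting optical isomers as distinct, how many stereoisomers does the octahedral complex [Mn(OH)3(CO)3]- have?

There are 2 geometric isomers: OH mer; OH fac.
Each arrangement has an internal mirror plane or centre of symmetry, so none is chiral.

2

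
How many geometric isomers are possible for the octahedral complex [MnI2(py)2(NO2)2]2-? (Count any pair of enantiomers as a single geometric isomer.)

An octahedron has six vertices in three trans pairs; every non-trans pair is cis.
The distinct arrangements are (5 in all): I trans, py trans, NO2 trans; I trans, py cis, NO2 cis; I cis, py trans, NO2 cis; I cis, py cis, NO2 cis (chiral); I cis, py cis, NO2 trans.

5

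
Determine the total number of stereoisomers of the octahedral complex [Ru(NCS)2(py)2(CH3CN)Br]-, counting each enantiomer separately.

There are 6 geometric isomers: NCS trans, py trans; NCS cis, py cis (3 arrangements, 2 chiral); NCS cis, py trans; NCS trans, py cis.
Of these, 2 lack any improper symmetry element and so occur as enantiomeric pairs, giving 6 + 2 = 8 stereoisomers in total.

8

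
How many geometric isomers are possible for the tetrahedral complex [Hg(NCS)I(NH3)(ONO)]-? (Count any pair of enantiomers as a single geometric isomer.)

1

All four vertices of a tetrahedron are equivalent and mutually adjacent, so cis/trans isomerism cannot arise.
Only one geometric arrangement is possible; it has no improper symmetry element, so it exists as a pair of enantiomers (2 stereoisomers).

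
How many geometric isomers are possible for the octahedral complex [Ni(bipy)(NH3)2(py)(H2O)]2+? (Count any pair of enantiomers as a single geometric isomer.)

Each bipy is bidentate and must span two cis positions.
The distinct arrangements are (4 in all): NH3 cis (3 arrangements, 2 chiral); NH3 trans.

4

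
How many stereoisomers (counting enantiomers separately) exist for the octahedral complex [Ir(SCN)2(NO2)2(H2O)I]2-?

8

In an octahedral complex each vertex has one trans partner and four cis neighbours.
The distinct arrangements are (6 in all): SCN trans, NO2 trans; SCN cis, NO2 cis (3 arrangements, 2 chiral); SCN trans, NO2 cis; SCN cis, NO2 trans.
Of these, 2 lack any improper symmetry element and so occur as enantiomeric pairs, giving 6 + 2 = 8 stereoisomers in total.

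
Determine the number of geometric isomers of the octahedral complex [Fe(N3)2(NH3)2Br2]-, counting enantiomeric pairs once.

There are 5 geometric isomers: N3 trans, NH3 trans, Br trans; N3 cis, NH3 cis, Br trans; N3 cis, NH3 trans, Br cis; N3 cis, NH3 cis, Br cis (chiral); N3 trans, NH3 cis, Br cis.

5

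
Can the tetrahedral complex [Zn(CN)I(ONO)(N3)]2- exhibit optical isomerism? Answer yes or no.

yes

All four vertices of a tetrahedron are equivalent and mutually adjacent, so cis/trans isomerism cannot arise.
Only one geometric arrangement is possible; it has no improper symmetry element, so it exists as a pair of enantiomers (2 stereoisomers).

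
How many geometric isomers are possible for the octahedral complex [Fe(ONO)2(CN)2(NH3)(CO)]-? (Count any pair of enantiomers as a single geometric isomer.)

6

An octahedron has six vertices in three trans pairs; every non-trans pair is cis.
Systematic placement gives 6 geometric isomers: ONO trans, CN trans; ONO cis, CN trans; ONO trans, CN cis; ONO cis, CN cis (3 arrangements, 2 chiral).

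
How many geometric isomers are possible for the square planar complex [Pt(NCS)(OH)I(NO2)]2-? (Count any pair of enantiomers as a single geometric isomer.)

3

A square has two trans pairs of vertices; adjacent vertices are cis.
Working through the distinct placements yields 3 geometric isomers: (I/NO2 trans, NCS/OH trans); (I/OH trans, NCS/NO2 trans); (I/NCS trans, NO2/OH trans).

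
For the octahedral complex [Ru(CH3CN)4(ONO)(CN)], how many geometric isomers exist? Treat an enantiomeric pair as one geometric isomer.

2

In an octahedral complex each vertex has one trans partner and four cis neighbours.
The distinct arrangements are (2 in all): ONO and CN mutually trans; ONO and CN mutually cis.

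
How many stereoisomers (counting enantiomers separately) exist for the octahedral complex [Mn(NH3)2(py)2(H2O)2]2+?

6

An octahedron has six vertices in three trans pairs; every non-trans pair is cis.
There are 5 geometric isomers: NH3 trans, py trans, H2O trans; NH3 cis, py cis, H2O trans; NH3 cis, py trans, H2O cis; NH3 cis, py cis, H2O cis (chiral); NH3 trans, py cis, H2O cis.
One of these lacks any improper symmetry element and so occurs as an enantiomeric pair, giving 5 + 1 = 6 stereoisomers in total.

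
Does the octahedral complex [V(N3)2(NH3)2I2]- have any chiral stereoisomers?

The six octahedral sites form three mutually perpendicular trans pairs.
The distinct arrangements are (5 in all): N3 trans, NH3 trans, I trans; N3 cis, NH3 cis, I trans; N3 cis, NH3 trans, I cis; N3 cis, NH3 cis, I cis (chiral); N3 trans, NH3 cis, I cis.
One of these lacks any improper symmetry element and so occurs as an enantiomeric pair, giving 5 + 1 = 6 stereoisomers in total.

yes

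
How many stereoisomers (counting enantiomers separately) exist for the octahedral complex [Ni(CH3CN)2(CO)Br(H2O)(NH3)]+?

15

An octahedron has six vertices in three trans pairs; every non-trans pair is cis.
Systematic enumeration (placing each ligand type in turn and discarding arrangements equivalent by rotation or reflection) gives 9 geometric isomers.
Of these, 6 lack any improper symmetry element and so occur as enantiomeric pairs, giving 9 + 6 = 15 stereoisomers in total.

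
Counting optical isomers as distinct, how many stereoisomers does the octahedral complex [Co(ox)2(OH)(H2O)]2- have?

3

An octahedron has six vertices in three trans pairs; every non-trans pair is cis.
Each ox is bidentate and must span two cis positions.
Systematic placement gives 2 geometric isomers: OH and H2O mutually trans; OH and H2O mutually cis (chiral).
One of these lacks any improper symmetry element and so occurs as an enantiomeric pair, giving 2 + 1 = 3 stereoisomers in total.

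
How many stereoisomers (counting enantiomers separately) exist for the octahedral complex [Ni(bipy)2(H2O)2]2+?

3

In an octahedral complex each vertex has one trans partner and four cis neighbours.
Each bipy is bidentate and must span two cis positions.
Systematic placement gives 2 geometric isomers: H2O trans; H2O cis (chiral).
One of these lacks any improper symmetry element and so occurs as an enantiomeric pair, giving 2 + 1 = 3 stereoisomers in total.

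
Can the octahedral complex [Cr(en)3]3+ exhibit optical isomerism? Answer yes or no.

yes

An octahedron has six vertices in three trans pairs; every non-trans pair is cis.
Each en is bidentate and must span two cis positions.
Only one geometric arrangement is possible; it has no improper symmetry element, so it exists as a pair of enantiomers (2 stereoisomers).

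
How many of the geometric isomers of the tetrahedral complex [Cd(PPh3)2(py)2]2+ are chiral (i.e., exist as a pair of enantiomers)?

0

All four vertices of a tetrahedron are equivalent and mutually adjacent, so cis/trans isomerism cannot arise.
Only one geometric arrangement is possible.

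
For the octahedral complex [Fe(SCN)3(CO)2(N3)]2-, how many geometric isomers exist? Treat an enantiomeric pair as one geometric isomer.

In an octahedral complex each vertex has one trans partner and four cis neighbours.
There are 3 geometric isomers: SCN mer, CO trans; SCN mer, CO cis; SCN fac, CO cis.

3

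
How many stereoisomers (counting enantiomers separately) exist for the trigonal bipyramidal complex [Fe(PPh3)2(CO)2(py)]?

A trigonal bipyramid has two axial and three equatorial sites, which are chemically inequivalent.
Placing the ligands in turn and identifying arrangements related by rotation or reflection leaves 5 distinct geometric isomers.
One of these lacks any improper symmetry element and so occurs as an enantiomeric pair, giving 5 + 1 = 6 stereoisomers in total.

6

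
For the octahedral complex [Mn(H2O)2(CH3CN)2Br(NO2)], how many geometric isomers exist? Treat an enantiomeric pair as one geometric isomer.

6

The distinct arrangements are (6 in all): H2O cis, CH3CN cis (3 arrangements, 2 chiral); H2O trans, CH3CN cis; H2O cis, CH3CN trans; H2O trans, CH3CN trans.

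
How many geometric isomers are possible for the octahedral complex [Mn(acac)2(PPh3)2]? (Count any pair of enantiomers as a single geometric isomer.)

2

An octahedron has six vertices in three trans pairs; every non-trans pair is cis.
Each acac is bidentate and must span two cis positions.
Systematic placement gives 2 geometric isomers: PPh3 trans; PPh3 cis (chiral).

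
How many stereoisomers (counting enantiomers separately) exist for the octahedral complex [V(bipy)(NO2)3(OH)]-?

Each bipy is bidentate and must span two cis positions.
Systematic placement gives 2 geometric isomers: NO2 mer; NO2 fac.
Each arrangement has an internal mirror plane or centre of symmetry, so none is chiral.

2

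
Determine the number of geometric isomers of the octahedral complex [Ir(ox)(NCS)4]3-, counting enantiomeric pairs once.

Each ox is bidentate and must span two cis positions.
Only one geometric arrangement is possible.

1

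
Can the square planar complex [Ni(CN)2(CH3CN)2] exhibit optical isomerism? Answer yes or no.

no

In a square planar complex each vertex has one trans partner and two cis neighbours.
The distinct arrangements are (2 in all): CN cis; CN trans.
Each arrangement has an internal mirror plane or centre of symmetry, so none is chiral.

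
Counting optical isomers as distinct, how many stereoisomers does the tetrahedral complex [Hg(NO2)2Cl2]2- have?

Only one geometric arrangement is possible.

1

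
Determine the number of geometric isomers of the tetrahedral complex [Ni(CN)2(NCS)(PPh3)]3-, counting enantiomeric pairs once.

In a tetrahedral complex all four positions are equivalent and every pair of ligands is adjacent — there is no cis/trans distinction.
Only one geometric arrangement is possible.

1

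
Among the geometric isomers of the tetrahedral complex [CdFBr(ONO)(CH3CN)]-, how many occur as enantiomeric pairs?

1

Only one geometric arrangement is possible; it has no improper symmetry element, so it exists as a pair of enantiomers (2 stereoisomers).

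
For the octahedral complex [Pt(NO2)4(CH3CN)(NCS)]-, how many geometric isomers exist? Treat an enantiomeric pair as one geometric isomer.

The six octahedral sites form three mutually perpendicular trans pairs.
There are 2 geometric isomers: CH3CN and NCS mutually trans; CH3CN and NCS mutually cis.

2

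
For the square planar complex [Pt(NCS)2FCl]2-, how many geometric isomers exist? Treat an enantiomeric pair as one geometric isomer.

2

Systematic placement gives 2 geometric isomers: NCS cis; NCS trans.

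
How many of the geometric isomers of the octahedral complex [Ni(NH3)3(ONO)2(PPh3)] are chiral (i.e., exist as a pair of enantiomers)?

The distinct arrangements are (3 in all): NH3 mer, ONO cis; NH3 mer, ONO trans; NH3 fac, ONO cis.
Each arrangement has an internal mirror plane or centre of symmetry, so none is chiral.

0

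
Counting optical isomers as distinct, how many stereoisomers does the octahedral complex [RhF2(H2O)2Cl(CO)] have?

An octahedron has six vertices in three trans pairs; every non-trans pair is cis.
There are 6 geometric isomers: F trans, H2O trans; F cis, H2O cis (3 arrangements, 2 chiral); F cis, H2O trans; F trans, H2O cis.
Of these, 2 lack any improper symmetry element and so occur as enantiomeric pairs, giving 6 + 2 = 8 stereoisomers in total.

8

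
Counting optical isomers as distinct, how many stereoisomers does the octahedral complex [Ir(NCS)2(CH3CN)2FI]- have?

In an octahedral complex each vertex has one trans partner and four cis neighbours.
Systematic placement gives 6 geometric isomers: NCS trans, CH3CN trans; NCS cis, CH3CN trans; NCS trans, CH3CN cis; NCS cis, CH3CN cis (3 arrangements, 2 chiral).
Of these, 2 lack any improper symmetry element and so occur as enantiomeric pairs, giving 6 + 2 = 8 stereoisomers in total.

8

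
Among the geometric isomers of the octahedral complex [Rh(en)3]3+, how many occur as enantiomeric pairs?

An octahedron has six vertices in three trans pairs; every non-trans pair is cis.
Each en is bidentate and must span two cis positions.
Only one geometric arrangement is possible; it has no improper symmetry element, so it exists as a pair of enantiomers (2 stereoisomers).

1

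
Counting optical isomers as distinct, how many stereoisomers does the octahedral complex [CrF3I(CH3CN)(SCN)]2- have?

The six octahedral sites form three mutually perpendicular trans pairs.
Working through the distinct placements yields 4 geometric isomers: F mer (3 arrangements); F fac (chiral).
One of these lacks any improper symmetry element and so occurs as an enantiomeric pair, giving 4 + 1 = 5 stereoisomers in total.

5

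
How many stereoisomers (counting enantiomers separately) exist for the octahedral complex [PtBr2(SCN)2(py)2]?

6

The distinct arrangements are (5 in all): Br trans, SCN trans, py trans; Br trans, SCN cis, py cis; Br cis, SCN cis, py trans; Br cis, SCN cis, py cis (chiral); Br cis, SCN trans, py cis.
One of these lacks any improper symmetry element and so occurs as an enantiomeric pair, giving 5 + 1 = 6 stereoisomers in total.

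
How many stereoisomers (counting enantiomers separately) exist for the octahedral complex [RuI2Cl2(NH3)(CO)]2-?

8

An octahedron has six vertices in three trans pairs; every non-trans pair is cis.
There are 6 geometric isomers: I cis, Cl cis (3 arrangements, 2 chiral); I trans, Cl cis; I cis, Cl trans; I trans, Cl trans.
Of these, 2 lack any improper symmetry element and so occur as enantiomeric pairs, giving 6 + 2 = 8 stereoisomers in total.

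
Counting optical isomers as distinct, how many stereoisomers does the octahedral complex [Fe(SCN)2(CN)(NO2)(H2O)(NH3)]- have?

In an octahedral complex each vertex has one trans partner and four cis neighbours.
Placing the ligands in turn and identifying arrangements related by rotation or reflection leaves 9 distinct geometric isomers.
Of these, 6 lack any improper symmetry element and so occur as enantiomeric pairs, giving 9 + 6 = 15 stereoisomers in total.

15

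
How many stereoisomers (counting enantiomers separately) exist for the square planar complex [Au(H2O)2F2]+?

2

There are 2 geometric isomers: H2O cis; H2O trans.
Each arrangement has an internal mirror plane or centre of symmetry, so none is chiral.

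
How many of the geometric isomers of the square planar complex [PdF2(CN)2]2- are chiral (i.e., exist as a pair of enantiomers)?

0

In a square planar complex each vertex has one trans partner and two cis neighbours.
Systematic placement gives 2 geometric isomers: F cis; F trans.
Each arrangement has an internal mirror plane or centre of symmetry, so none is chiral.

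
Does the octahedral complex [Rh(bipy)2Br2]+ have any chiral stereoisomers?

yes

Each bipy is bidentate and must span two cis positions.
There are 2 geometric isomers: Br trans; Br cis (chiral).
One of these lacks any improper symmetry element and so occurs as an enantiomeric pair, giving 2 + 1 = 3 stereoisomers in total.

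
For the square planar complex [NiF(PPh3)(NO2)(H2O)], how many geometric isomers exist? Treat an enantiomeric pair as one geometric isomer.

A square has two trans pairs of vertices; adjacent vertices are cis.
Working through the distinct placements yields 3 geometric isomers: (F/NO2 trans, H2O/PPh3 trans); (F/PPh3 trans, H2O/NO2 trans); (F/H2O trans, NO2/PPh3 trans).

3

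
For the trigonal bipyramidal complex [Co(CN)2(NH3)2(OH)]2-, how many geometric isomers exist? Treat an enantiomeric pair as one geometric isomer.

In a trigonal bipyramid the two axial positions differ from the three equatorial ones.
Placing the ligands in turn and identifying arrangements related by rotation or reflection leaves 5 distinct geometric isomers.

5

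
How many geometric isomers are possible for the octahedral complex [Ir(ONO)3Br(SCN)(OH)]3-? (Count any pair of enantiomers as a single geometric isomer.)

An octahedron has six vertices in three trans pairs; every non-trans pair is cis.
Systematic placement gives 4 geometric isomers: ONO mer (3 arrangements); ONO fac (chiral).

4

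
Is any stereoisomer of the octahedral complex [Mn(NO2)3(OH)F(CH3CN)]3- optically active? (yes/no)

yes

Working through the distinct placements yields 4 geometric isomers: NO2 mer (3 arrangements); NO2 fac (chiral).
One of these lacks any improper symmetry element and so occurs as an enantiomeric pair, giving 4 + 1 = 5 stereoisomers in total.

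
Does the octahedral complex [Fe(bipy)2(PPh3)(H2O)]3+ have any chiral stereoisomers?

In an octahedral complex each vertex has one trans partner and four cis neighbours.
Each bipy is bidentate and must span two cis positions.
There are 2 geometric isomers: PPh3 and H2O mutually trans; PPh3 and H2O mutually cis (chiral).
One of these lacks any improper symmetry element and so occurs as an enantiomeric pair, giving 2 + 1 = 3 stereoisomers in total.

yes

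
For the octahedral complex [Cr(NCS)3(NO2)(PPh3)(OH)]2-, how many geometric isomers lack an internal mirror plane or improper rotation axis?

1

Systematic placement gives 4 geometric isomers: NCS mer (3 arrangements); NCS fac (chiral).
One of these lacks any improper symmetry element and so occurs as an enantiomeric pair, giving 4 + 1 = 5 stereoisomers in total.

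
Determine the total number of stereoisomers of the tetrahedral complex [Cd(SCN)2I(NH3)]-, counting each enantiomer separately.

1

Only one geometric arrangement is possible.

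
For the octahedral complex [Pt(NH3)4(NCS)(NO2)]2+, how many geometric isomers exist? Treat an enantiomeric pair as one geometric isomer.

An octahedron has six vertices in three trans pairs; every non-trans pair is cis.
The distinct arrangements are (2 in all): NCS and NO2 mutually cis; NCS and NO2 mutually trans.

2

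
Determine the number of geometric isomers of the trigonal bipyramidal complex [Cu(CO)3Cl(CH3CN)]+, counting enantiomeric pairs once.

4

There are 4 geometric isomers: Cl equatorial, CH3CN axial; Cl axial, CH3CN axial; Cl equatorial, CH3CN equatorial; Cl axial, CH3CN equatorial.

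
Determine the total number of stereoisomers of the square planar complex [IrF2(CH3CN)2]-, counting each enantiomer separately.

A square has two trans pairs of vertices; adjacent vertices are cis.
The distinct arrangements are (2 in all): F cis; F trans.
Each arrangement has an internal mirror plane or centre of symmetry, so none is chiral.

2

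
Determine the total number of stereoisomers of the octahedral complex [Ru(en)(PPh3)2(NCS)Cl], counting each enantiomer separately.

6

In an octahedral complex each vertex has one trans partner and four cis neighbours.
Each en is bidentate and must span two cis positions.
Systematic placement gives 4 geometric isomers: PPh3 cis (3 arrangements, 2 chiral); PPh3 trans.
Of these, 2 lack any improper symmetry element and so occur as enantiomeric pairs, giving 4 + 2 = 6 stereoisomers in total.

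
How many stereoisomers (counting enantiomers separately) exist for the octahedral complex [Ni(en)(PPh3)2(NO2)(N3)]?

6

Each en is bidentate and must span two cis positions.
There are 4 geometric isomers: PPh3 cis (3 arrangements, 2 chiral); PPh3 trans.
Of these, 2 lack any improper symmetry element and so occur as enantiomeric pairs, giving 4 + 2 = 6 stereoisomers in total.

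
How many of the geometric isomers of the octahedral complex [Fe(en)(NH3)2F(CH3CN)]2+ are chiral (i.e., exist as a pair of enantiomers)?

2

The six octahedral sites form three mutually perpendicular trans pairs.
Each en is bidentate and must span two cis positions.
Working through the distinct placements yields 4 geometric isomers: NH3 cis (3 arrangements, 2 chiral); NH3 trans.
Of these, 2 lack any improper symmetry element and so occur as enantiomeric pairs, giving 4 + 2 = 6 stereoisomers in total.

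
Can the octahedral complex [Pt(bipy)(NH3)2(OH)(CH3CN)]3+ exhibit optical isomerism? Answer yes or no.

yes

In an octahedral complex each vertex has one trans partner and four cis neighbours.
Each bipy is bidentate and must span two cis positions.
Systematic placement gives 4 geometric isomers: NH3 cis (3 arrangements, 2 chiral); NH3 trans.
Of these, 2 lack any improper symmetry element and so occur as enantiomeric pairs, giving 4 + 2 = 6 stereoisomers in total.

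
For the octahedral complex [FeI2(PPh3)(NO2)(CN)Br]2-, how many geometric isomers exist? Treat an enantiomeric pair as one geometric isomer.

9

The six octahedral sites form three mutually perpendicular trans pairs.
Placing the ligands in turn and identifying arrangements related by rotation or reflection leaves 9 distinct geometric isomers.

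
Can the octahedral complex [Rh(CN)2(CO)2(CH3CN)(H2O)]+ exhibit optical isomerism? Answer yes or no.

yes

The distinct arrangements are (6 in all): CN cis, CO cis (3 arrangements, 2 chiral); CN cis, CO trans; CN trans, CO cis; CN trans, CO trans.
Of these, 2 lack any improper symmetry element and so occur as enantiomeric pairs, giving 6 + 2 = 8 stereoisomers in total.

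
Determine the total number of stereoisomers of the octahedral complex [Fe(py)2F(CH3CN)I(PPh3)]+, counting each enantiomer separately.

The six octahedral sites form three mutually perpendicular trans pairs.
Systematic enumeration (placing each ligand type in turn and discarding arrangements equivalent by rotation or reflection) gives 9 geometric isomers.
Of these, 6 lack any improper symmetry element and so occur as enantiomeric pairs, giving 9 + 6 = 15 stereoisomers in total.

15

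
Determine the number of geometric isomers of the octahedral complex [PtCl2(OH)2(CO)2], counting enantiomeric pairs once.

The six octahedral sites form three mutually perpendicular trans pairs.
Working through the distinct placements yields 5 geometric isomers: Cl trans, OH trans, CO trans; Cl cis, OH cis, CO trans; Cl cis, OH trans, CO cis; Cl cis, OH cis, CO cis (chiral); Cl trans, OH cis, CO cis.

5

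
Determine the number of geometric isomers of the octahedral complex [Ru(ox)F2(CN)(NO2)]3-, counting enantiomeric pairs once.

In an octahedral complex each vertex has one trans partner and four cis neighbours.
Each ox is bidentate and must span two cis positions.
Working through the distinct placements yields 4 geometric isomers: F cis (3 arrangements, 2 chiral); F trans.

4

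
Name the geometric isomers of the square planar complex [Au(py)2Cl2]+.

cis and trans

In a square planar complex each vertex has one trans partner and two cis neighbours.
There are 2 geometric isomers: py cis; py trans.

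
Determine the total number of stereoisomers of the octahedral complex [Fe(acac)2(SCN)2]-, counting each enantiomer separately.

Each acac is bidentate and must span two cis positions.
Working through the distinct placements yields 2 geometric isomers: SCN trans; SCN cis (chiral).
One of these lacks any improper symmetry element and so occurs as an enantiomeric pair, giving 2 + 1 = 3 stereoisomers in total.

3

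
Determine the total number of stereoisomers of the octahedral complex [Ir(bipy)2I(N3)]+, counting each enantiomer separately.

Each bipy is bidentate and must span two cis positions.
There are 2 geometric isomers: I and N3 mutually trans; I and N3 mutually cis (chiral).
One of these lacks any improper symmetry element and so occurs as an enantiomeric pair, giving 2 + 1 = 3 stereoisomers in total.

3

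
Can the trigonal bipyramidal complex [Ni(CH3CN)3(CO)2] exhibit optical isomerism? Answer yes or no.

A trigonal bipyramid has two axial and three equatorial sites, which are chemically inequivalent.
Working through the distinct placements yields 3 geometric isomers: CO both equatorial; CO one axial, one equatorial; CO both axial.
Each arrangement has an internal mirror plane or centre of symmetry, so none is chiral.

no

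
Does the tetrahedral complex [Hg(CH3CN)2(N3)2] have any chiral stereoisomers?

In a tetrahedral complex all four positions are equivalent and every pair of ligands is adjacent — there is no cis/trans distinction.
Only one geometric arrangement is possible.

no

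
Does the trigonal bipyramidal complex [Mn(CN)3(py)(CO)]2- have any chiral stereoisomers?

no

A trigonal bipyramid has two axial and three equatorial sites, which are chemically inequivalent.
Working through the distinct placements yields 4 geometric isomers: py equatorial, CO equatorial; py equatorial, CO axial; py axial, CO equatorial; py axial, CO axial.
Each arrangement has an internal mirror plane or centre of symmetry, so none is chiral.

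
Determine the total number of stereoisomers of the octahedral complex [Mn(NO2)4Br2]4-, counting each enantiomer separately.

2

In an octahedral complex each vertex has one trans partner and four cis neighbours.
Systematic placement gives 2 geometric isomers: Br trans; Br cis.
Each arrangement has an internal mirror plane or centre of symmetry, so none is chiral.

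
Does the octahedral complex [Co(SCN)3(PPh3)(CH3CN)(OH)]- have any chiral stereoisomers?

There are 4 geometric isomers: SCN mer (3 arrangements); SCN fac (chiral).
One of these lacks any improper symmetry element and so occurs as an enantiomeric pair, giving 4 + 1 = 5 stereoisomers in total.

yes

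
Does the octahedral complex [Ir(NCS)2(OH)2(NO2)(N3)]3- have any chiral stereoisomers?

In an octahedral complex each vertex has one trans partner and four cis neighbours.
Systematic placement gives 6 geometric isomers: NCS cis, OH trans; NCS cis, OH cis (3 arrangements, 2 chiral); NCS trans, OH trans; NCS trans, OH cis.
Of these, 2 lack any improper symmetry element and so occur as enantiomeric pairs, giving 6 + 2 = 8 stereoisomers in total.

yes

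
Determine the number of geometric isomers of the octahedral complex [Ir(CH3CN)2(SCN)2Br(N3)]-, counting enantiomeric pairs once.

Working through the distinct placements yields 6 geometric isomers: CH3CN cis, SCN trans; CH3CN cis, SCN cis (3 arrangements, 2 chiral); CH3CN trans, SCN trans; CH3CN trans, SCN cis.

6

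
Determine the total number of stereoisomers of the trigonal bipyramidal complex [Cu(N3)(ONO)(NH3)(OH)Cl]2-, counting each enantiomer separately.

In a trigonal bipyramid the two axial positions differ from the three equatorial ones.
Placing the ligands in turn and identifying arrangements related by rotation or reflection leaves 10 distinct geometric isomers.
Of these, 10 lack any improper symmetry element and so occur as enantiomeric pairs, giving 10 + 10 = 20 stereoisomers in total.

20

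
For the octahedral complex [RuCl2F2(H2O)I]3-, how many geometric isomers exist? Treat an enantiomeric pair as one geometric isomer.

The six octahedral sites form three mutually perpendicular trans pairs.
Working through the distinct placements yields 6 geometric isomers: Cl trans, F trans; Cl trans, F cis; Cl cis, F cis (3 arrangements, 2 chiral); Cl cis, F trans.

6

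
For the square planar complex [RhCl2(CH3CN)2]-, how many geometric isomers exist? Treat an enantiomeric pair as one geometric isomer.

2

In a square planar complex each vertex has one trans partner and two cis neighbours.
Systematic placement gives 2 geometric isomers: Cl cis; Cl trans.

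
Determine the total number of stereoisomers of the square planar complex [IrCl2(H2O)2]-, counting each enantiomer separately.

A square has two trans pairs of vertices; adjacent vertices are cis.
Working through the distinct placements yields 2 geometric isomers: Cl cis; Cl trans.
Each arrangement has an internal mirror plane or centre of symmetry, so none is chiral.

2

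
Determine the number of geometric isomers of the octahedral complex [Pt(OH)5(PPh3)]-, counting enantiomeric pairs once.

Only one geometric arrangement is possible.

1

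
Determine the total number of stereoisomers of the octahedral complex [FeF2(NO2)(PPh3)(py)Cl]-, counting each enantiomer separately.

15

Placing the ligands in turn and identifying arrangements related by rotation or reflection leaves 9 distinct geometric isomers.
Of these, 6 lack any improper symmetry element and so occur as enantiomeric pairs, giving 9 + 6 = 15 stereoisomers in total.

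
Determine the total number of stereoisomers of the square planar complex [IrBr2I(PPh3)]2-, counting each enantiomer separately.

2

A square has two trans pairs of vertices; adjacent vertices are cis.
There are 2 geometric isomers: Br cis; Br trans.
Each arrangement has an internal mirror plane or centre of symmetry, so none is chiral.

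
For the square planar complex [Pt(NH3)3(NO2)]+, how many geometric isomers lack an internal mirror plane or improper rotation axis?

In a square planar complex each vertex has one trans partner and two cis neighbours.
Only one geometric arrangement is possible.

0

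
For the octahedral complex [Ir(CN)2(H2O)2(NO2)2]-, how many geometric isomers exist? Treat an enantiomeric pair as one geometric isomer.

5

An octahedron has six vertices in three trans pairs; every non-trans pair is cis.
Systematic placement gives 5 geometric isomers: CN trans, H2O trans, NO2 trans; CN trans, H2O cis, NO2 cis; CN cis, H2O cis, NO2 trans; CN cis, H2O cis, NO2 cis (chiral); CN cis, H2O trans, NO2 cis.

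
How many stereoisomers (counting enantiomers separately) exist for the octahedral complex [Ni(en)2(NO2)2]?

3

An octahedron has six vertices in three trans pairs; every non-trans pair is cis.
Each en is bidentate and must span two cis positions.
Systematic placement gives 2 geometric isomers: NO2 trans; NO2 cis (chiral).
One of these lacks any improper symmetry element and so occurs as an enantiomeric pair, giving 2 + 1 = 3 stereoisomers in total.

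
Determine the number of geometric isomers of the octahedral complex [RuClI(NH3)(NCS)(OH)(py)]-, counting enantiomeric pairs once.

In an octahedral complex each vertex has one trans partner and four cis neighbours.
Placing the ligands in turn and identifying arrangements related by rotation or reflection leaves 15 distinct geometric isomers.

15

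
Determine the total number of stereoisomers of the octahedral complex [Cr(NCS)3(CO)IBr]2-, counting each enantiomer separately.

Working through the distinct placements yields 4 geometric isomers: NCS mer (3 arrangements); NCS fac (chiral).
One of these lacks any improper symmetry element and so occurs as an enantiomeric pair, giving 4 + 1 = 5 stereoisomers in total.

5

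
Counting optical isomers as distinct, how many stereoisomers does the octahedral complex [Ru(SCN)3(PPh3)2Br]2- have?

The six octahedral sites form three mutually perpendicular trans pairs.
The distinct arrangements are (3 in all): SCN mer, PPh3 cis; SCN mer, PPh3 trans; SCN fac, PPh3 cis.
Each arrangement has an internal mirror plane or centre of symmetry, so none is chiral.

3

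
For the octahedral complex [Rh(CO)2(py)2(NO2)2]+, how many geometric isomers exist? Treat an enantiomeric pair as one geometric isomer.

5

The six octahedral sites form three mutually perpendicular trans pairs.
The distinct arrangements are (5 in all): CO trans, py trans, NO2 trans; CO trans, py cis, NO2 cis; CO cis, py trans, NO2 cis; CO cis, py cis, NO2 cis (chiral); CO cis, py cis, NO2 trans.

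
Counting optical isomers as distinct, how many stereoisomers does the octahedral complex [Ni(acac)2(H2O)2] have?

An octahedron has six vertices in three trans pairs; every non-trans pair is cis.
Each acac is bidentate and must span two cis positions.
Systematic placement gives 2 geometric isomers: H2O trans; H2O cis (chiral).
One of these lacks any improper symmetry element and so occurs as an enantiomeric pair, giving 2 + 1 = 3 stereoisomers in total.

3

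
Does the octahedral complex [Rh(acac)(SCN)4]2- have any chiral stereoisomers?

The six octahedral sites form three mutually perpendicular trans pairs.
Each acac is bidentate and must span two cis positions.
Only one geometric arrangement is possible.

no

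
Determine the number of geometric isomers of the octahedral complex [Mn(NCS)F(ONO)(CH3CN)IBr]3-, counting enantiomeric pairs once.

Placing the ligands in turn and identifying arrangements related by rotation or reflection leaves 15 distinct geometric isomers.

15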